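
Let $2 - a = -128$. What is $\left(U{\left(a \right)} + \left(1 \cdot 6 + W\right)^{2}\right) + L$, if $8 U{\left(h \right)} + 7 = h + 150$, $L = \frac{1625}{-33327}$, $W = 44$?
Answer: $\frac{675625271}{266616} \approx 2534.1$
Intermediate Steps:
$a = 130$ ($a = 2 - -128 = 2 + 128 = 130$)
$L = - \frac{1625}{33327}$ ($L = 1625 \left(- \frac{1}{33327}\right) = - \frac{1625}{33327} \approx -0.048759$)
$U{\left(h \right)} = \frac{143}{8} + \frac{h}{8}$ ($U{\left(h \right)} = - \frac{7}{8} + \frac{h + 150}{8} = - \frac{7}{8} + \frac{150 + h}{8} = - \frac{7}{8} + \left(\frac{75}{4} + \frac{h}{8}\right) = \frac{143}{8} + \frac{h}{8}$)
$\left(U{\left(a \right)} + \left(1 \cdot 6 + W\right)^{2}\right) + L = \left(\left(\frac{143}{8} + \frac{1}{8} \cdot 130\right) + \left(1 \cdot 6 + 44\right)^{2}\right) - \frac{1625}{33327} = \left(\left(\frac{143}{8} + \frac{65}{4}\right) + \left(6 + 44\right)^{2}\right) - \frac{1625}{33327} = \left(\frac{273}{8} + 50^{2}\right) - \frac{1625}{33327} = \left(\frac{273}{8} + 2500\right) - \frac{1625}{33327} = \frac{20273}{8} - \frac{1625}{33327} = \frac{675625271}{266616}$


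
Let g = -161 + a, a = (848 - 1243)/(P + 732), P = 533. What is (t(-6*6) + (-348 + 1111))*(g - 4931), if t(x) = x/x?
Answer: -984303220/253 ≈ -3.8905e+6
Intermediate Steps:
t(x) = 1
a = -79/253 (a = (848 - 1243)/(533 + 732) = -395/1265 = -395*1/1265 = -79/253 ≈ -0.31225)
g = -40812/253 (g = -161 - 79/253 = -40812/253 ≈ -161.31)
(t(-6*6) + (-348 + 1111))*(g - 4931) = (1 + (-348 + 1111))*(-40812/253 - 4931) = (1 + 763)*(-1288355/253) = 764*(-1288355/253) = -984303220/253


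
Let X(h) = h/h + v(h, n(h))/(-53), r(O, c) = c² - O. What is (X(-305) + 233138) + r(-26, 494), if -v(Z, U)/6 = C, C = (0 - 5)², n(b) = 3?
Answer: 25291803/53 ≈ 4.7720e+5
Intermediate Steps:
C = 25 (C = (-5)² = 25)
v(Z, U) = -150 (v(Z, U) = -6*25 = -150)
X(h) = 203/53 (X(h) = h/h - 150/(-53) = 1 - 150*(-1/53) = 1 + 150/53 = 203/53)
(X(-305) + 233138) + r(-26, 494) = (203/53 + 233138) + (494² - 1*(-26)) = 12356517/53 + (244036 + 26) = 12356517/53 + 244062 = 25291803/53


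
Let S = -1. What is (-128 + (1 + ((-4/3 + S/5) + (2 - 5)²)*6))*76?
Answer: -31236/5 ≈ -6247.2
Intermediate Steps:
(-128 + (1 + ((-4/3 + S/5) + (2 - 5)²)*6))*76 = (-128 + (1 + ((-4/3 - 1/5) + (2 - 5)²)*6))*76 = (-128 + (1 + ((-4*⅓ - 1*⅕) + (-3)²)*6))*76 = (-128 + (1 + ((-4/3 - ⅕) + 9)*6))*76 = (-128 + (1 + (-23/15 + 9)*6))*76 = (-128 + (1 + (112/15)*6))*76 = (-128 + (1 + 224/5))*76 = (-128 + 229/5)*76 = -411/5*76 = -31236/5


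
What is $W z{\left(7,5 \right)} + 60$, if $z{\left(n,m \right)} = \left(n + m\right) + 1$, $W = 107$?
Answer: $1451$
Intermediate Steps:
$z{\left(n,m \right)} = 1 + m + n$ ($z{\left(n,m \right)} = \left(m + n\right) + 1 = 1 + m + n$)
$W z{\left(7,5 \right)} + 60 = 107 \left(1 + 5 + 7\right) + 60 = 107 \cdot 13 + 60 = 1391 + 60 = 1451$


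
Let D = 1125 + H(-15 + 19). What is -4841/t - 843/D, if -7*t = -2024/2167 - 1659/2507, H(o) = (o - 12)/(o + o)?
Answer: -66946675025/3152444 ≈ -21236.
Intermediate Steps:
H(o) = (-12 + o)/(2*o) (H(o) = (-12 + o)/((2*o)) = (-12 + o)*(1/(2*o)) = (-12 + o)/(2*o))
D = 1124 (D = 1125 + (-12 + (-15 + 19))/(2*(-15 + 19)) = 1125 + (½)*(-12 + 4)/4 = 1125 + (½)*(¼)*(-8) = 1125 - 1 = 1124)
t = 788111/3457153 (t = -(-2024/2167 - 1659/2507)/7 = -(-2024*1/2167 - 1659*1/2507)/7 = -(-184/197 - 1659/2507)/7 = -⅐*(-788111/493879) = 788111/3457153 ≈ 0.22797)
-4841/t - 843/D = -4841/788111/3457153 - 843/1124 = -4841*3457153/788111 - 843*1/1124 = -16736077673/788111 - ¾ = -66946675025/3152444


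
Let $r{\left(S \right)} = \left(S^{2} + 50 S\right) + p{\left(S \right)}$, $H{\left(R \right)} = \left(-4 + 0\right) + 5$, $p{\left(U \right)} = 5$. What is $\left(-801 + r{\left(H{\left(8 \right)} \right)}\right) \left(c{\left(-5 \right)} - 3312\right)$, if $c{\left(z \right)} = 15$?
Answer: $2456265$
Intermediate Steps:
$H{\left(R \right)} = 1$ ($H{\left(R \right)} = -4 + 5 = 1$)
$r{\left(S \right)} = 5 + S^{2} + 50 S$ ($r{\left(S \right)} = \left(S^{2} + 50 S\right) + 5 = 5 + S^{2} + 50 S$)
$\left(-801 + r{\left(H{\left(8 \right)} \right)}\right) \left(c{\left(-5 \right)} - 3312\right) = \left(-801 + \left(5 + 1^{2} + 50 \cdot 1\right)\right) \left(15 - 3312\right) = \left(-801 + \left(5 + 1 + 50\right)\right) \left(-3297\right) = \left(-801 + 56\right) \left(-3297\right) = \left(-745\right) \left(-3297\right) = 2456265$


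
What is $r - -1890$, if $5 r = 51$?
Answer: $\frac{9501}{5} \approx 1900.2$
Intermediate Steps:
$r = \frac{51}{5}$ ($r = \frac{1}{5} \cdot 51 = \frac{51}{5} \approx 10.2$)
$r - -1890 = \frac{51}{5} - -1890 = \frac{51}{5} + 1890 = \frac{9501}{5}$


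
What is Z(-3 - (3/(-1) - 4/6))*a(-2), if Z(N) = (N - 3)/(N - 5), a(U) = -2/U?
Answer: 7/13 ≈ 0.53846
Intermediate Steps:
Z(N) = (-3 + N)/(-5 + N)
Z(-3 - (3/(-1) - 4/6))*a(-2) = ((-3 + (-3 - (3/(-1) - 4/6)))/(-5 + (-3 - (3/(-1) - 4/6))))*(-2/(-2)) = ((-3 + (-3 - (3*(-1) - 4*⅙)))/(-5 + (-3 - (3*(-1) - 4*⅙))))*(-2*(-½)) = ((-3 + (-3 - (-3 - ⅔)))/(-5 + (-3 - (-3 - ⅔))))*1 = ((-3 + (-3 - 1*(-11/3)))/(-5 + (-3 - 1*(-11/3))))*1 = ((-3 + (-3 + 11/3))/(-5 + (-3 + 11/3)))*1 = ((-3 + ⅔)/(-5 + ⅔))*1 = (-7/3/(-13/3))*1 = -3/13*(-7/3)*1 = (7/13)*1 = 7/13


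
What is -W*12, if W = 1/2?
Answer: -6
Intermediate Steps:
W = ½ ≈ 0.50000
-W*12 = -12/2 = -1*6 = -6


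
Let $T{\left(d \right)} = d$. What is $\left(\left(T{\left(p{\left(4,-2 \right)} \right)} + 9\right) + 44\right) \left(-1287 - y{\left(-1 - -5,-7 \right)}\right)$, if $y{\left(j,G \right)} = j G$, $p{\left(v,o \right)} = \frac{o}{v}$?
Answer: $- \frac{132195}{2} \approx -66098.0$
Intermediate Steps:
$y{\left(j,G \right)} = G j$
$\left(\left(T{\left(p{\left(4,-2 \right)} \right)} + 9\right) + 44\right) \left(-1287 - y{\left(-1 - -5,-7 \right)}\right) = \left(\left(- \frac{2}{4} + 9\right) + 44\right) \left(-1287 - - 7 \left(-1 - -5\right)\right) = \left(\left(\left(-2\right) \frac{1}{4} + 9\right) + 44\right) \left(-1287 - - 7 \left(-1 + 5\right)\right) = \left(\left(- \frac{1}{2} + 9\right) + 44\right) \left(-1287 - \left(-7\right) 4\right) = \left(\frac{17}{2} + 44\right) \left(-1287 - -28\right) = \frac{105 \left(-1287 + 28\right)}{2} = \frac{105}{2} \left(-1259\right) = - \frac{132195}{2}$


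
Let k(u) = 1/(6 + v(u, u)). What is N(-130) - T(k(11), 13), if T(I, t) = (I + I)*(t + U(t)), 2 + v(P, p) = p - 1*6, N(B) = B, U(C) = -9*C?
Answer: -962/9 ≈ -106.89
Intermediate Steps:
v(P, p) = -8 + p (v(P, p) = -2 + (p - 1*6) = -2 + (p - 6) = -2 + (-6 + p) = -8 + p)
k(u) = 1/(-2 + u) (k(u) = 1/(6 + (-8 + u)) = 1/(-2 + u))
T(I, t) = -16*I*t (T(I, t) = (I + I)*(t - 9*t) = (2*I)*(-8*t) = -16*I*t)
N(-130) - T(k(11), 13) = -130 - (-16)*13/(-2 + 11) = -130 - (-16)*13/9 = -130 - 1*(-208/9) = -130 + 208/9 = -962/9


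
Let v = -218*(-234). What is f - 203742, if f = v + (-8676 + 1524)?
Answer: -159882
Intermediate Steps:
v = 51012
f = 43860 (f = 51012 + (-8676 + 1524) = 51012 - 7152 = 43860)
f - 203742 = 43860 - 203742 = -159882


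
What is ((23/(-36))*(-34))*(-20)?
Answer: -3910/9 ≈ -434.44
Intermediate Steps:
((23/(-36))*(-34))*(-20) = ((23*(-1/36))*(-34))*(-20) = -23/36*(-34)*(-20) = (391/18)*(-20) = -3910/9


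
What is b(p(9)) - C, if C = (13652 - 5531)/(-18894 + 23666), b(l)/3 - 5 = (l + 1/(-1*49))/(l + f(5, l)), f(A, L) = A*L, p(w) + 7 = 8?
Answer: 3224019/233828 ≈ 13.788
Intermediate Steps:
p(w) = 1 (p(w) = -7 + 8 = 1)
b(l) = 15 + (-1/49 + l)/(2*l) (b(l) = 15 + 3*((l + 1/(-1*49))/(l + 5*l)) = 15 + 3*((l + 1/(-49))/((6*l))) = 15 + 3*((l - 1/49)*(1/(6*l))) = 15 + 3*((-1/49 + l)*(1/(6*l))) = 15 + 3*((-1/49 + l)/(6*l)) = 15 + (-1/49 + l)/(2*l))
C = 8121/4772 ≈ 1.7018
b(p(9)) - C = (1/98)*(-1 + 1519*1)/1 - 1*8121/4772 = (1/98)*1*(-1 + 1519) - 8121/4772 = (1/98)*1*1518 - 8121/4772 = 759/49 - 8121/4772 = 3224019/233828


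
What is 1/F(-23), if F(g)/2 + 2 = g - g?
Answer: -¼ ≈ -0.25000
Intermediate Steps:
F(g) = -4 (F(g) = -4 + 2*(g - g) = -4 + 2*0 = -4 + 0 = -4)
1/F(-23) = 1/(-4) = -¼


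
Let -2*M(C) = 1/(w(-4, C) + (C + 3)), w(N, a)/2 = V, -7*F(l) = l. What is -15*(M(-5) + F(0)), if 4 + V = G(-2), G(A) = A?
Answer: -15/28 ≈ -0.53571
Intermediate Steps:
F(l) = -l/7
V = -6 (V = -4 - 2 = -6)
w(N, a) = -12 (w(N, a) = 2*(-6) = -12)
M(C) = -1/(2*(-9 + C)) (M(C) = -1/(2*(-12 + (C + 3))) = -1/(2*(-12 + (3 + C))) = -1/(2*(-9 + C)))
-15*(M(-5) + F(0)) = -15*(-1/(-18 + 2*(-5)) - ⅐*0) = -15*(-1/(-18 - 10) + 0) = -15*(-1/(-28) + 0) = -15*(-1*(-1/28) + 0) = -15*(1/28 + 0) = -15*1/28 = -15/28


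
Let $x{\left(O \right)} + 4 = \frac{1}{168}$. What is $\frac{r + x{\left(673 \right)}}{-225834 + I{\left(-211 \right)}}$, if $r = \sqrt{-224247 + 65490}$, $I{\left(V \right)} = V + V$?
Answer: $\frac{671}{38011008} - \frac{i \sqrt{158757}}{226256} \approx 1.7653 \cdot 10^{-5} - 0.001761 i$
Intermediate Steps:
$I{\left(V \right)} = 2 V$
$r = i \sqrt{158757}$ ($r = \sqrt{-158757} = i \sqrt{158757} \approx 398.44 i$)
$x{\left(O \right)} = - \frac{671}{168}$ ($x{\left(O \right)} = -4 + \frac{1}{168} = - \frac{671}{168}$)
$\frac{r + x{\left(673 \right)}}{-225834 + I{\left(-211 \right)}} = \frac{i \sqrt{158757} - \frac{671}{168}}{-225834 + 2 \left(-211\right)} = \frac{- \frac{671}{168} + i \sqrt{158757}}{-225834 - 422} = \frac{- \frac{671}{168} + i \sqrt{158757}}{-226256} = \left(- \frac{671}{168} + i \sqrt{158757}\right) \left(- \frac{1}{226256}\right) = \frac{671}{38011008} - \frac{i \sqrt{158757}}{226256}$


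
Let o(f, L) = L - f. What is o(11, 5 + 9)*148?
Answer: 444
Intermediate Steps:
o(11, 5 + 9)*148 = ((5 + 9) - 1*11)*148 = (14 - 11)*148 = 3*148 = 444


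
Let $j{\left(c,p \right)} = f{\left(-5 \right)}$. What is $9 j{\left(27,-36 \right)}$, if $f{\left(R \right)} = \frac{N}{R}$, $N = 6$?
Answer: $- \frac{54}{5} \approx -10.8$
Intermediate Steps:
$f{\left(R \right)} = \frac{6}{R}$
$j{\left(c,p \right)} = - \frac{6}{5}$ ($j{\left(c,p \right)} = \frac{6}{-5} = 6 \left(- \frac{1}{5}\right) = - \frac{6}{5}$)
$9 j{\left(27,-36 \right)} = 9 \left(- \frac{6}{5}\right) = - \frac{54}{5}$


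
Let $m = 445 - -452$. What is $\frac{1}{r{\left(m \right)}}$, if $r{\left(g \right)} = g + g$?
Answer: $\frac{1}{1794} \approx 0.00055741$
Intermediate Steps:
$m = 897$ ($m = 445 + 452 = 897$)
$r{\left(g \right)} = 2 g$
$\frac{1}{r{\left(m \right)}} = \frac{1}{2 \cdot 897} = \frac{1}{1794}$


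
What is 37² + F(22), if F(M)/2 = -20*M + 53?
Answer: 595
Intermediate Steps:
F(M) = 106 - 40*M (F(M) = 2*(-20*M + 53) = 2*(53 - 20*M) = 106 - 40*M)
37² + F(22) = 37² + (106 - 40*22) = 1369 + (106 - 880) = 1369 - 774 = 595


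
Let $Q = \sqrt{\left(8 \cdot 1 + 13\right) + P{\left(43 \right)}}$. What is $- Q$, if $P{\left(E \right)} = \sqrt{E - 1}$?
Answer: $- \sqrt{21 + \sqrt{42}} \approx -5.2422$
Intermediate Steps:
$P{\left(E \right)} = \sqrt{-1 + E}$ ($P{\left(E \right)} = \sqrt{E + \left(-3 + 2\right)} = \sqrt{E - 1} = \sqrt{-1 + E}$)
$Q = \sqrt{21 + \sqrt{42}}$ ($Q = \sqrt{\left(8 \cdot 1 + 13\right) + \sqrt{-1 + 43}} = \sqrt{\left(8 + 13\right) + \sqrt{42}} = \sqrt{21 + \sqrt{42}} \approx 5.2422$)
$- Q = - \sqrt{21 + \sqrt{42}}$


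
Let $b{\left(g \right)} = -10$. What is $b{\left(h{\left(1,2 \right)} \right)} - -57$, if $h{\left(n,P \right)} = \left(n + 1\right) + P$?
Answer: $47$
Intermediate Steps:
$h{\left(n,P \right)} = 1 + P + n$ ($h{\left(n,P \right)} = \left(1 + n\right) + P = 1 + P + n$)
$b{\left(h{\left(1,2 \right)} \right)} - -57 = -10 - -57 = -10 + 57 = 47$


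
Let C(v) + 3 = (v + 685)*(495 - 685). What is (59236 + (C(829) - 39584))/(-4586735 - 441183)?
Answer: 268011/5027918 ≈ 0.053305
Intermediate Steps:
C(v) = -130153 - 190*v (C(v) = -3 + (v + 685)*(495 - 685) = -3 + (685 + v)*(-190) = -3 + (-130150 - 190*v) = -130153 - 190*v)
(59236 + (C(829) - 39584))/(-4586735 - 441183) = (59236 + ((-130153 - 190*829) - 39584))/(-4586735 - 441183) = (59236 + ((-130153 - 157510) - 39584))/(-5027918) = (59236 + (-287663 - 39584))*(-1/5027918) = (59236 - 327247)*(-1/5027918) = -268011*(-1/5027918) = 268011/5027918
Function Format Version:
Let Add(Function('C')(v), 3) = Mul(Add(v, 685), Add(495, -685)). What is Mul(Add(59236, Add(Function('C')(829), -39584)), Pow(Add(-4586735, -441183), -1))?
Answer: Rational(268011, 5027918) ≈ 0.053305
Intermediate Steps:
Function('C')(v) = Add(-130153, Mul(-190, v)) (Function('C')(v) = Add(-3, Mul(Add(v, 685), Add(495, -685))) = Add(-3, Mul(Add(685, v), -190)) = Add(-3, Add(-130150, Mul(-190, v))) = Add(-130153, Mul(-190, v)))
Mul(Add(59236, Add(Function('C')(829), -39584)), Pow(Add(-4586735, -441183), -1)) = Mul(Add(59236, Add(Add(-130153, Mul(-190, 829)), -39584)), Pow(Add(-4586735, -441183), -1)) = Mul(Add(59236, Add(Add(-130153, -157510), -39584)), Pow(-5027918, -1)) = Mul(Add(59236, Add(-287663, -39584)), Rational(-1, 5027918)) = Mul(Add(59236, -327247), Rational(-1, 5027918)) = Mul(-268011, Rational(-1, 5027918)) = Rational(268011, 5027918)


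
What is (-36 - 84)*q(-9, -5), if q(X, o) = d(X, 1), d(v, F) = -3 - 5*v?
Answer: -5040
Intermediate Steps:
q(X, o) = -3 - 5*X
(-36 - 84)*q(-9, -5) = (-36 - 84)*(-3 - 5*(-9)) = -120*(-3 + 45) = -120*42 = -5040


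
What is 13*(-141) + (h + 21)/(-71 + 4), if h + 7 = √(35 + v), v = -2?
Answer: -122825/67 - √33/67 ≈ -1833.3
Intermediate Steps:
h = -7 + √33 (h = -7 + √(35 - 2) = -7 + √33 ≈ -1.2554)
13*(-141) + (h + 21)/(-71 + 4) = 13*(-141) + ((-7 + √33) + 21)/(-71 + 4) = -1833 + (14 + √33)/(-67) = -1833 + (14 + √33)*(-1/67) = -1833 + (-14/67 - √33/67) = -122825/67 - √33/67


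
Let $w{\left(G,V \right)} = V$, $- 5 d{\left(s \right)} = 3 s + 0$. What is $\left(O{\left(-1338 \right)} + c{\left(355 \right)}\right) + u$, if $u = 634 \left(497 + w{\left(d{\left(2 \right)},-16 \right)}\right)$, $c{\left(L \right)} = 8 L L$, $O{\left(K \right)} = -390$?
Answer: $1312764$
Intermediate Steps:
$d{\left(s \right)} = - \frac{3 s}{5}$ ($d{\left(s \right)} = - \frac{3 s + 0}{5} = - \frac{3 s}{5}$)
$c{\left(L \right)} = 8 L^{2}$
$u = 304954$ ($u = 634 \left(497 - 16\right) = 634 \cdot 481 = 304954$)
$\left(O{\left(-1338 \right)} + c{\left(355 \right)}\right) + u = \left(-390 + 8 \cdot 355^{2}\right) + 304954 = \left(-390 + 8 \cdot 126025\right) + 304954 = \left(-390 + 1008200\right) + 304954 = 1007810 + 304954 = 1312764$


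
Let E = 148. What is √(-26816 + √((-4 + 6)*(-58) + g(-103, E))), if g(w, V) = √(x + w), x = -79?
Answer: √(-26816 + √(-116 + I*√182)) ≈ 0.0329 + 163.75*I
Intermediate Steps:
g(w, V) = √(-79 + w)
√(-26816 + √((-4 + 6)*(-58) + g(-103, E))) = √(-26816 + √((-4 + 6)*(-58) + √(-79 - 103))) = √(-26816 + √(2*(-58) + √(-182))) = √(-26816 + √(-116 + I*√182))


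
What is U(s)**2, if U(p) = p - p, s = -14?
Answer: 0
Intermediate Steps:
U(p) = 0
U(s)**2 = 0**2 = 0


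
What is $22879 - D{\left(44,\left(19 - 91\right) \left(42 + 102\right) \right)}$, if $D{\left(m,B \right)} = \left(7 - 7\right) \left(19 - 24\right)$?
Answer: $22879$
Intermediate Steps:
$D{\left(m,B \right)} = 0$ ($D{\left(m,B \right)} = 0 \left(-5\right) = 0$)
$22879 - D{\left(44,\left(19 - 91\right) \left(42 + 102\right) \right)} = 22879 - 0 = 22879 + 0 = 22879$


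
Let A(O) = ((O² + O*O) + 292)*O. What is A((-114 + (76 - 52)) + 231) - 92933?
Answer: 5554681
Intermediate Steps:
A(O) = O*(292 + 2*O²) (A(O) = ((O² + O²) + 292)*O = (2*O² + 292)*O = (292 + 2*O²)*O = O*(292 + 2*O²))
A((-114 + (76 - 52)) + 231) - 92933 = 2*((-114 + (76 - 52)) + 231)*(146 + ((-114 + (76 - 52)) + 231)²) - 92933 = 2*((-114 + 24) + 231)*(146 + ((-114 + 24) + 231)²) - 92933 = 2*(-90 + 231)*(146 + (-90 + 231)²) - 92933 = 2*141*(146 + 141²) - 92933 = 2*141*(146 + 19881) - 92933 = 2*141*20027 - 92933 = 5647614 - 92933 = 5554681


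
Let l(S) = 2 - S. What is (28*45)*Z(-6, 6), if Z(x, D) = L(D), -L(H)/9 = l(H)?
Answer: 45360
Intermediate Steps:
L(H) = -18 + 9*H (L(H) = -9*(2 - H) = -18 + 9*H)
Z(x, D) = -18 + 9*D
(28*45)*Z(-6, 6) = (28*45)*(-18 + 9*6) = 1260*(-18 + 54) = 1260*36 = 45360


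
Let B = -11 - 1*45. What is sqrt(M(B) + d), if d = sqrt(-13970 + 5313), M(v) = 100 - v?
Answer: sqrt(156 + I*sqrt(8657)) ≈ 12.993 + 3.5805*I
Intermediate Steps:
B = -56 (B = -11 - 45 = -56)
d = I*sqrt(8657) (d = sqrt(-8657) = I*sqrt(8657) ≈ 93.043*I)
sqrt(M(B) + d) = sqrt((100 - 1*(-56)) + I*sqrt(8657)) = sqrt((100 + 56) + I*sqrt(8657)) = sqrt(156 + I*sqrt(8657))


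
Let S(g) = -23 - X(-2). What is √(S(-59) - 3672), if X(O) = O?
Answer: I*√3693 ≈ 60.77*I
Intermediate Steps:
S(g) = -21 (S(g) = -23 - 1*(-2) = -23 + 2 = -21)
√(S(-59) - 3672) = √(-21 - 3672) = √(-3693) = I*√3693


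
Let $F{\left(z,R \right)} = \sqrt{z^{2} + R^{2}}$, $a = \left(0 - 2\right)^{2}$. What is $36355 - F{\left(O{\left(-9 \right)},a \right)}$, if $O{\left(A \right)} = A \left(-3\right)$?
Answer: $36355 - \sqrt{745} \approx 36328.0$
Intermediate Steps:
$O{\left(A \right)} = - 3 A$
$a = 4$ ($a = \left(-2\right)^{2} = 4$)
$F{\left(z,R \right)} = \sqrt{R^{2} + z^{2}}$
$36355 - F{\left(O{\left(-9 \right)},a \right)} = 36355 - \sqrt{4^{2} + \left(\left(-3\right) \left(-9\right)\right)^{2}} = 36355 - \sqrt{16 + 27^{2}} = 36355 - \sqrt{16 + 729} = 36355 - \sqrt{745}$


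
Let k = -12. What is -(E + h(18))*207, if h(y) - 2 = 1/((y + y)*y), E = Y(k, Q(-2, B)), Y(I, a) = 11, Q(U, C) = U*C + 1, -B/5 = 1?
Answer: -193775/72 ≈ -2691.3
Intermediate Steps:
B = -5 (B = -5*1 = -5)
Q(U, C) = 1 + C*U (Q(U, C) = C*U + 1 = 1 + C*U)
E = 11
h(y) = 2 + 1/(2*y²) (h(y) = 2 + 1/((y + y)*y) = 2 + 1/(((2*y))*y) = 2 + (1/(2*y))/y = 2 + 1/(2*y²))
-(E + h(18))*207 = -(11 + (2 + (½)/18²))*207 = -(11 + (2 + (½)*(1/324)))*207 = -(11 + (2 + 1/648))*207 = -(11 + 1297/648)*207 = -8425*207/648 = -1*193775/72 = -193775/72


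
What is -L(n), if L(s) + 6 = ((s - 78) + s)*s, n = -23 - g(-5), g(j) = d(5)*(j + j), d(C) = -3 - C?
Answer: -29246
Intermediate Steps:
g(j) = -16*j (g(j) = (-3 - 1*5)*(j + j) = (-3 - 5)*(2*j) = -16*j)
n = -103 (n = -23 - (-16)*(-5) = -23 - 1*80 = -23 - 80 = -103)
L(s) = -6 + s*(-78 + 2*s) (L(s) = -6 + ((s - 78) + s)*s = -6 + ((-78 + s) + s)*s = -6 + (-78 + 2*s)*s = -6 + s*(-78 + 2*s))
-L(n) = -(-6 - 78*(-103) + 2*(-103)**2) = -(-6 + 8034 + 2*10609) = -(-6 + 8034 + 21218) = -1*29246 = -29246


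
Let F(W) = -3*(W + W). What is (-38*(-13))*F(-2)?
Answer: 5928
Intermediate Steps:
F(W) = -6*W
(-38*(-13))*F(-2) = (-38*(-13))*(-6*(-2)) = 494*12 = 5928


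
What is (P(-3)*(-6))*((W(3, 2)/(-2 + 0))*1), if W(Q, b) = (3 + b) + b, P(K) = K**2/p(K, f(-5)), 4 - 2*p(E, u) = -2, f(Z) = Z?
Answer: 63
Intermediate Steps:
p(E, u) = 3 (p(E, u) = 2 - 1/2*(-2) = 2 + 1 = 3)
P(K) = K**2/3
W(Q, b) = 3 + 2*b
(P(-3)*(-6))*((W(3, 2)/(-2 + 0))*1) = (((1/3)*(-3)**2)*(-6))*(((3 + 2*2)/(-2 + 0))*1) = (((1/3)*9)*(-6))*(((3 + 4)/(-2))*1) = (3*(-6))*(-1/2*7*1) = -(-63) = -18*(-7/2) = 63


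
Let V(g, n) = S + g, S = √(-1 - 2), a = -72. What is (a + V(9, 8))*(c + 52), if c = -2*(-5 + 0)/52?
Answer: -85491/26 + 1357*I*√3/26 ≈ -3288.1 + 90.4*I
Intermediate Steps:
S = I*√3 (S = √(-3) = I*√3 ≈ 1.732*I)
c = 5/26 (c = -2*(-5)*(1/52) = 10*(1/52) = 5/26 ≈ 0.19231)
V(g, n) = g + I*√3 (V(g, n) = I*√3 + g = g + I*√3)
(a + V(9, 8))*(c + 52) = (-72 + (9 + I*√3))*(5/26 + 52) = (-63 + I*√3)*(1357/26) = -85491/26 + 1357*I*√3/26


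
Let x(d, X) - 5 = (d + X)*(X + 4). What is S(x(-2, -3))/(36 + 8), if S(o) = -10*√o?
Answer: 0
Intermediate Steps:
x(d, X) = 5 + (4 + X)*(X + d) (x(d, X) = 5 + (d + X)*(X + 4) = 5 + (X + d)*(4 + X) = 5 + (4 + X)*(X + d))
S(x(-2, -3))/(36 + 8) = (-10*√(5 + (-3)² + 4*(-3) + 4*(-2) - 3*(-2)))/(36 + 8) = (-10*√(5 + 9 - 12 - 8 + 6))/44 = (-10*√0)/44 = (-10*0)/44 = (1/44)*0 = 0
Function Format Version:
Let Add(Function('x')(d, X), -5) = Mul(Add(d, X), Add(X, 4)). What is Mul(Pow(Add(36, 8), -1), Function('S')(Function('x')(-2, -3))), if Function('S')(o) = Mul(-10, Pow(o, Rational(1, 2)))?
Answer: 0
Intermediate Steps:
Function('x')(d, X) = Add(5, Mul(Add(4, X), Add(X, d))) (Function('x')(d, X) = Add(5, Mul(Add(d, X), Add(X, 4))) = Add(5, Mul(Add(X, d), Add(4, X))) = Add(5, Mul(Add(4, X), Add(X, d))))
Mul(Pow(Add(36, 8), -1), Function('S')(Function('x')(-2, -3))) = Mul(Pow(Add(36, 8), -1), Mul(-10, Pow(Add(5, Pow(-3, 2), Mul(4, -3), Mul(4, -2), Mul(-3, -2)), Rational(1, 2)))) = Mul(Pow(44, -1), Mul(-10, Pow(Add(5, 9, -12, -8, 6), Rational(1, 2)))) = Mul(Rational(1, 44), Mul(-10, Pow(0, Rational(1, 2)))) = Mul(Rational(1, 44), Mul(-10, 0)) = Mul(Rational(1, 44), 0) = 0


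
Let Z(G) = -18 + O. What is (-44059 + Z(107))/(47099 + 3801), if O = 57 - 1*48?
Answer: -11017/12725 ≈ -0.86578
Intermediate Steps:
O = 9 (O = 57 - 48 = 9)
Z(G) = -9 (Z(G) = -18 + 9 = -9)
(-44059 + Z(107))/(47099 + 3801) = (-44059 - 9)/(47099 + 3801) = -44068/50900 = -44068*1/50900 = -11017/12725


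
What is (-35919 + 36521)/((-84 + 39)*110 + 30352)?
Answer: 301/12701 ≈ 0.023699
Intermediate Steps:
(-35919 + 36521)/((-84 + 39)*110 + 30352) = 602/(-45*110 + 30352) = 602/(-4950 + 30352) = 602/25402 = 602*(1/25402) = 301/12701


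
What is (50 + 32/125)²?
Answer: 39463524/15625 ≈ 2525.7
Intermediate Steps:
(50 + 32/125)² = (6282/125)² = 39463524/15625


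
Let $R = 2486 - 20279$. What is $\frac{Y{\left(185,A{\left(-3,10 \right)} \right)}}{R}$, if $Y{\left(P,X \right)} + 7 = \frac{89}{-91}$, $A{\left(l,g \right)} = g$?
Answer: $\frac{242}{539721} \approx 0.00044838$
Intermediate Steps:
$Y{\left(P,X \right)} = - \frac{726}{91}$ ($Y{\left(P,X \right)} = -7 + \frac{89}{-91} = -7 + 89 \left(- \frac{1}{91}\right) = -7 - \frac{89}{91} = - \frac{726}{91}$)
$R = -17793$ ($R = 2486 - 20279 = -17793$)
$\frac{Y{\left(185,A{\left(-3,10 \right)} \right)}}{R} = - \frac{726}{91 \left(-17793\right)} = \left(- \frac{726}{91}\right) \left(- \frac{1}{17793}\right) = \frac{242}{539721}$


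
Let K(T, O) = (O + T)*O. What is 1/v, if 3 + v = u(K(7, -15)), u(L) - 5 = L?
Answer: 1/122 ≈ 0.0081967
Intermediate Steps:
K(T, O) = O*(O + T)
u(L) = 5 + L
v = 122 (v = -3 + (5 - 15*(-15 + 7)) = -3 + (5 - 15*(-8)) = -3 + (5 + 120) = -3 + 125 = 122)
1/v = 1/122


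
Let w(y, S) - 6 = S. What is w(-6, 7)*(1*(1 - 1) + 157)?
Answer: 2041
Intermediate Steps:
w(y, S) = 6 + S
w(-6, 7)*(1*(1 - 1) + 157) = (6 + 7)*(1*(1 - 1) + 157) = 13*(1*0 + 157) = 13*(0 + 157) = 13*157 = 2041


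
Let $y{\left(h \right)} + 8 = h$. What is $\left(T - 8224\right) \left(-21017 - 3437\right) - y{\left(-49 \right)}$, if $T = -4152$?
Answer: $302642761$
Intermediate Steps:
$y{\left(h \right)} = -8 + h$
$\left(T - 8224\right) \left(-21017 - 3437\right) - y{\left(-49 \right)} = \left(-4152 - 8224\right) \left(-21017 - 3437\right) - \left(-8 - 49\right) = \left(-12376\right) \left(-24454\right) - -57 = 302642704 + 57 = 302642761$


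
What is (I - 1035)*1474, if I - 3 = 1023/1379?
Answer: -2096182770/1379 ≈ -1.5201e+6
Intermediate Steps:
I = 5160/1379 (I = 3 + 1023/1379 = 5160/1379 ≈ 3.7418)
(I - 1035)*1474 = (5160/1379 - 1035)*1474 = -1422105/1379*1474 = -2096182770/1379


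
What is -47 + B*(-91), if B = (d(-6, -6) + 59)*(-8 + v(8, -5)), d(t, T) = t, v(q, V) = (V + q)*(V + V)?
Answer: 183227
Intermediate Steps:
v(q, V) = 2*V*(V + q) (v(q, V) = (V + q)*(2*V) = 2*V*(V + q))
B = -2014 (B = (-6 + 59)*(-8 + 2*(-5)*(-5 + 8)) = 53*(-8 + 2*(-5)*3) = 53*(-8 - 30) = 53*(-38) = -2014)
-47 + B*(-91) = -47 - 2014*(-91) = -47 + 183274 = 183227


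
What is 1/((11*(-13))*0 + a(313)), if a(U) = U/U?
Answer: 1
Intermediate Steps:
a(U) = 1
1/((11*(-13))*0 + a(313)) = 1/((11*(-13))*0 + 1) = 1/(-143*0 + 1) = 1/(0 + 1) = 1/1 = 1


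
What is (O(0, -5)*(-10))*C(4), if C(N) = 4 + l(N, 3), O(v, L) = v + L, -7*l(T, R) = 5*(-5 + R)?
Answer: 1900/7 ≈ 271.43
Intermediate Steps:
l(T, R) = 25/7 - 5*R/7 (l(T, R) = -5*(-5 + R)/7 = -(-25 + 5*R)/7 = 25/7 - 5*R/7)
O(v, L) = L + v
C(N) = 38/7 (C(N) = 4 + (25/7 - 5/7*3) = 4 + (25/7 - 15/7) = 4 + 10/7 = 38/7)
(O(0, -5)*(-10))*C(4) = ((-5 + 0)*(-10))*(38/7) = -5*(-10)*(38/7) = 50*(38/7) = 1900/7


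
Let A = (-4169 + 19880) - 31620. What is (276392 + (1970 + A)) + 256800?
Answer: 519253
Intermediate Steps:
A = -15909 (A = 15711 - 31620 = -15909)
(276392 + (1970 + A)) + 256800 = (276392 + (1970 - 15909)) + 256800 = (276392 - 13939) + 256800 = 262453 + 256800 = 519253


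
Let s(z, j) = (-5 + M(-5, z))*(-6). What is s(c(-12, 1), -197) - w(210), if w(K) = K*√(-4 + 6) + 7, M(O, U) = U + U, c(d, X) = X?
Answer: 11 - 210*√2 ≈ -285.98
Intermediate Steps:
M(O, U) = 2*U
w(K) = 7 + K*√2 (w(K) = K*√2 + 7 = 7 + K*√2)
s(z, j) = 30 - 12*z (s(z, j) = (-5 + 2*z)*(-6) = 30 - 12*z)
s(c(-12, 1), -197) - w(210) = (30 - 12*1) - (7 + 210*√2) = (30 - 12) + (-7 - 210*√2) = 18 + (-7 - 210*√2) = 11 - 210*√2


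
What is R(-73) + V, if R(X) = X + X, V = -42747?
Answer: -42893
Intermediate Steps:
R(X) = 2*X
R(-73) + V = 2*(-73) - 42747 = -146 - 42747 = -42893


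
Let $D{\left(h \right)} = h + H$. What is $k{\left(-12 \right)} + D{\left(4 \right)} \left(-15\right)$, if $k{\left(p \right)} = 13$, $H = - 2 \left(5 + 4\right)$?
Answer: $223$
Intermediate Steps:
$H = -18$ ($H = \left(-2\right) 9 = -18$)
$D{\left(h \right)} = -18 + h$ ($D{\left(h \right)} = h - 18 = -18 + h$)
$k{\left(-12 \right)} + D{\left(4 \right)} \left(-15\right) = 13 + \left(-18 + 4\right) \left(-15\right) = 13 - -210 = 13 + 210 = 223$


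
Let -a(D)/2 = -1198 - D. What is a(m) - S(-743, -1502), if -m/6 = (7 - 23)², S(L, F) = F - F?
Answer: -676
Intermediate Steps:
S(L, F) = 0
m = -1536 (m = -6*(7 - 23)² = -6*(-16)² = -6*256 = -1536)
a(D) = 2396 + 2*D (a(D) = -2*(-1198 - D) = 2396 + 2*D)
a(m) - S(-743, -1502) = (2396 + 2*(-1536)) - 1*0 = (2396 - 3072) + 0 = -676 + 0 = -676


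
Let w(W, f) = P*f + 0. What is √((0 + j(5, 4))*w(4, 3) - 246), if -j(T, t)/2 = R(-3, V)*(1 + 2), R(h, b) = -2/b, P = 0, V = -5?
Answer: I*√246 ≈ 15.684*I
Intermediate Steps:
j(T, t) = -12/5 (j(T, t) = -2*(-2/(-5))*(1 + 2) = -2*(-2*(-⅕))*3 = -4*3/5 = -2*6/5 = -12/5)
w(W, f) = 0 (w(W, f) = 0*f + 0 = 0 + 0 = 0)
√((0 + j(5, 4))*w(4, 3) - 246) = √((0 - 12/5)*0 - 246) = √(-12/5*0 - 246) = √(0 - 246) = √(-246) = I*√246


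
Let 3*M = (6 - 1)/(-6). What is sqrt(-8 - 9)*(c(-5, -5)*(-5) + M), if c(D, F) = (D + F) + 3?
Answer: 625*I*sqrt(17)/18 ≈ 143.16*I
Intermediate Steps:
c(D, F) = 3 + D + F
M = -5/18 (M = ((6 - 1)/(-6))/3 = (5*(-1/6))/3 = (1/3)*(-5/6) = -5/18 ≈ -0.27778)
sqrt(-8 - 9)*(c(-5, -5)*(-5) + M) = sqrt(-8 - 9)*((3 - 5 - 5)*(-5) - 5/18) = sqrt(-17)*(-7*(-5) - 5/18) = (I*sqrt(17))*(35 - 5/18) = (I*sqrt(17))*(625/18) = 625*I*sqrt(17)/18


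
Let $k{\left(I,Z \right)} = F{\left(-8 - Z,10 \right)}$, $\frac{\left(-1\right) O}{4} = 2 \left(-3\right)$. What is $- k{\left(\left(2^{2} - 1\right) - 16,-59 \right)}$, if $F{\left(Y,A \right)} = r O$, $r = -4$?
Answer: $96$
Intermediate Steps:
$O = 24$ ($O = - 4 \cdot 2 \left(-3\right) = \left(-4\right) \left(-6\right) = 24$)
$F{\left(Y,A \right)} = -96$ ($F{\left(Y,A \right)} = \left(-4\right) 24 = -96$)
$k{\left(I,Z \right)} = -96$
$- k{\left(\left(2^{2} - 1\right) - 16,-59 \right)} = \left(-1\right) \left(-96\right) = 96$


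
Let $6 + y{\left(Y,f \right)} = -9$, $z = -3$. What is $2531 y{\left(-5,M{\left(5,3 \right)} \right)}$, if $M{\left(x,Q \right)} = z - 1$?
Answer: $-37965$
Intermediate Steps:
$M{\left(x,Q \right)} = -4$ ($M{\left(x,Q \right)} = -3 - 1 = -4$)
$y{\left(Y,f \right)} = -15$ ($y{\left(Y,f \right)} = -6 - 9 = -15$)
$2531 y{\left(-5,M{\left(5,3 \right)} \right)} = 2531 \left(-15\right) = -37965$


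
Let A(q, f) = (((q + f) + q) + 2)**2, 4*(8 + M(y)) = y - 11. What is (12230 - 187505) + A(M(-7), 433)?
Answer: -7175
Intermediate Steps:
M(y) = -43/4 + y/4 (M(y) = -8 + (y - 11)/4 = -8 + (-11 + y)/4 = -8 + (-11/4 + y/4) = -43/4 + y/4)
A(q, f) = (2 + f + 2*q)**2 (A(q, f) = (((f + q) + q) + 2)**2 = ((f + 2*q) + 2)**2 = (2 + f + 2*q)**2)
(12230 - 187505) + A(M(-7), 433) = (12230 - 187505) + (2 + 433 + 2*(-43/4 + (1/4)*(-7)))**2 = -175275 + (2 + 433 + 2*(-43/4 - 7/4))**2 = -175275 + (2 + 433 + 2*(-25/2))**2 = -175275 + (2 + 433 - 25)**2 = -175275 + 410**2 = -175275 + 168100 = -7175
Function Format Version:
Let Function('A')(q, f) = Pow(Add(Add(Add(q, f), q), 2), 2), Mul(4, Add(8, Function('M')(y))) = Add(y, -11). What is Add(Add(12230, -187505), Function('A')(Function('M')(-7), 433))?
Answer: -7175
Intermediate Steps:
Function('M')(y) = Add(Rational(-43, 4), Mul(Rational(1, 4), y)) (Function('M')(y) = Add(-8, Mul(Rational(1, 4), Add(y, -11))) = Add(-8, Mul(Rational(1, 4), Add(-11, y))) = Add(-8, Add(Rational(-11, 4), Mul(Rational(1, 4), y))) = Add(Rational(-43, 4), Mul(Rational(1, 4), y)))
Function('A')(q, f) = Pow(Add(2, f, Mul(2, q)), 2) (Function('A')(q, f) = Pow(Add(Add(Add(f, q), q), 2), 2) = Pow(Add(Add(f, Mul(2, q)), 2), 2) = Pow(Add(2, f, Mul(2, q)), 2))
Add(Add(12230, -187505), Function('A')(Function('M')(-7), 433)) = Add(Add(12230, -187505), Pow(Add(2, 433, Mul(2, Add(Rational(-43, 4), Mul(Rational(1, 4), -7)))), 2)) = Add(-175275, Pow(Add(2, 433, Mul(2, Add(Rational(-43, 4), Rational(-7, 4)))), 2)) = Add(-175275, Pow(Add(2, 433, Mul(2, Rational(-25, 2))), 2)) = Add(-175275, Pow(Add(2, 433, -25), 2)) = Add(-175275, Pow(410, 2)) = Add(-175275, 168100) = -7175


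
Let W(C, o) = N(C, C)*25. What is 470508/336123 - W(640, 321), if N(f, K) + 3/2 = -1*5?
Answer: 36726997/224082 ≈ 163.90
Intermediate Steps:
N(f, K) = -13/2 (N(f, K) = -3/2 - 1*5 = -3/2 - 5 = -13/2)
W(C, o) = -325/2 (W(C, o) = -13/2*25 = -325/2)
470508/336123 - W(640, 321) = 470508/336123 - 1*(-325/2) = 470508*(1/336123) + 325/2 = 156836/112041 + 325/2 = 36726997/224082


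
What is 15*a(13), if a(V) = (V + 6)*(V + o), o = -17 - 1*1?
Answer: -1425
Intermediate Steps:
o = -18 (o = -17 - 1 = -18)
a(V) = (-18 + V)*(6 + V) (a(V) = (V + 6)*(V - 18) = (6 + V)*(-18 + V) = (-18 + V)*(6 + V))
15*a(13) = 15*(-108 + 13² - 12*13) = 15*(-108 + 169 - 156) = 15*(-95) = -1425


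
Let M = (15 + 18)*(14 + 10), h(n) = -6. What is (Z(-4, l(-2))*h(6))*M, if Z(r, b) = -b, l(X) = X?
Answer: -9504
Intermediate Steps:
M = 792 (M = 33*24 = 792)
(Z(-4, l(-2))*h(6))*M = (-1*(-2)*(-6))*792 = (2*(-6))*792 = -12*792 = -9504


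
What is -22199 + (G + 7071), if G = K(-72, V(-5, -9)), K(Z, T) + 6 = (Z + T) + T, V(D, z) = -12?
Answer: -15230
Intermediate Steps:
K(Z, T) = -6 + Z + 2*T (K(Z, T) = -6 + ((Z + T) + T) = -6 + ((T + Z) + T) = -6 + (Z + 2*T) = -6 + Z + 2*T)
G = -102 (G = -6 - 72 + 2*(-12) = -6 - 72 - 24 = -102)
-22199 + (G + 7071) = -22199 + (-102 + 7071) = -22199 + 6969 = -15230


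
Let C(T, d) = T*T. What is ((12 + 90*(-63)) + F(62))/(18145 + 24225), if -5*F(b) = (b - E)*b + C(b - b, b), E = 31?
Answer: -15106/105925 ≈ -0.14261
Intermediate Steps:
C(T, d) = T²
F(b) = -b*(-31 + b)/5 (F(b) = -((b - 1*31)*b + (b - b)²)/5 = -((b - 31)*b + 0²)/5 = -((-31 + b)*b + 0)/5 = -(b*(-31 + b) + 0)/5 = -b*(-31 + b)/5)
((12 + 90*(-63)) + F(62))/(18145 + 24225) = ((12 + 90*(-63)) + (⅕)*62*(31 - 1*62))/(18145 + 24225) = ((12 - 5670) + (⅕)*62*(31 - 62))/42370 = (-5658 + (⅕)*62*(-31))*(1/42370) = (-5658 - 1922/5)*(1/42370) = -30212/5*1/42370 = -15106/105925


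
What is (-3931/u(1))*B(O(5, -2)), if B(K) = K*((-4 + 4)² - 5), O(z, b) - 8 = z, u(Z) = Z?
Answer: 255515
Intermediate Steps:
O(z, b) = 8 + z
B(K) = -5*K (B(K) = K*(0² - 5) = K*(0 - 5) = K*(-5) = -5*K)
(-3931/u(1))*B(O(5, -2)) = (-3931/1)*(-5*(8 + 5)) = (-3931*1)*(-5*13) = -3931*(-65) = 255515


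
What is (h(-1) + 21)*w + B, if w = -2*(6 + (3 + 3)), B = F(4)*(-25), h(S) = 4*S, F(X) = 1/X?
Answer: -1657/4 ≈ -414.25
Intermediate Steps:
B = -25/4 ≈ -6.2500
w = -24 (w = -2*(6 + 6) = -2*12 = -24)
(h(-1) + 21)*w + B = (4*(-1) + 21)*(-24) - 25/4 = (-4 + 21)*(-24) - 25/4 = 17*(-24) - 25/4 = -408 - 25/4 = -1657/4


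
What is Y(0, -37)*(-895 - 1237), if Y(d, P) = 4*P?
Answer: 315536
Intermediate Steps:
Y(0, -37)*(-895 - 1237) = (4*(-37))*(-895 - 1237) = -148*(-2132) = 315536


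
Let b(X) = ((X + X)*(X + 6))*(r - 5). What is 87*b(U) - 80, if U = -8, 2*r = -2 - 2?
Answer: -19568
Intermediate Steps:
r = -2 (r = (-2 - 2)/2 = (½)*(-4) = -2)
b(X) = -14*X*(6 + X) (b(X) = ((X + X)*(X + 6))*(-2 - 5) = ((2*X)*(6 + X))*(-7) = (2*X*(6 + X))*(-7) = -14*X*(6 + X))
87*b(U) - 80 = 87*(-14*(-8)*(6 - 8)) - 80 = 87*(-14*(-8)*(-2)) - 80 = 87*(-224) - 80 = -19488 - 80 = -19568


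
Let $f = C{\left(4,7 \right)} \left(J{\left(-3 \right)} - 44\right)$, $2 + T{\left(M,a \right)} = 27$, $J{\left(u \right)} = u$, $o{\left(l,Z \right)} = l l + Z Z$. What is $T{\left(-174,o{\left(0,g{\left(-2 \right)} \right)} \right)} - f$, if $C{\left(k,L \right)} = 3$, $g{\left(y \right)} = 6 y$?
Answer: $166$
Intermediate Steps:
$o{\left(l,Z \right)} = Z^{2} + l^{2}$ ($o{\left(l,Z \right)} = l^{2} + Z^{2} = Z^{2} + l^{2}$)
$T{\left(M,a \right)} = 25$ ($T{\left(M,a \right)} = -2 + 27 = 25$)
$f = -141$ ($f = 3 \left(-3 - 44\right) = 3 \left(-47\right) = -141$)
$T{\left(-174,o{\left(0,g{\left(-2 \right)} \right)} \right)} - f = 25 - -141 = 25 + 141 = 166$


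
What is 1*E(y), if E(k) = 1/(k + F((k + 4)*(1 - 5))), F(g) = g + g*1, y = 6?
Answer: -1/74 ≈ -0.013514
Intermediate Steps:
F(g) = 2*g (F(g) = g + g = 2*g)
E(k) = 1/(-32 - 7*k) (E(k) = 1/(k + 2*((k + 4)*(1 - 5))) = 1/(k + 2*((4 + k)*(-4))) = 1/(k + 2*(-16 - 4*k)) = 1/(k + (-32 - 8*k)) = 1/(-32 - 7*k))
1*E(y) = 1/(-32 - 7*6) = 1/(-32 - 42) = 1/(-74) = 1*(-1/74) = -1/74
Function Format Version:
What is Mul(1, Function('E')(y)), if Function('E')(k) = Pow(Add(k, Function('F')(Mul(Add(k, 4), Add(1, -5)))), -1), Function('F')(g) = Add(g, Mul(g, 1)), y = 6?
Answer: Rational(-1, 74) ≈ -0.013514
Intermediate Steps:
Function('F')(g) = Mul(2, g) (Function('F')(g) = Add(g, g) = Mul(2, g))
Function('E')(k) = Pow(Add(-32, Mul(-7, k)), -1) (Function('E')(k) = Pow(Add(k, Mul(2, Mul(Add(k, 4), Add(1, -5)))), -1) = Pow(Add(k, Mul(2, Mul(Add(4, k), -4))), -1) = Pow(Add(k, Mul(2, Add(-16, Mul(-4, k)))), -1) = Pow(Add(k, Add(-32, Mul(-8, k))), -1) = Pow(Add(-32, Mul(-7, k)), -1))
Mul(1, Function('E')(y)) = Mul(1, Pow(Add(-32, Mul(-7, 6)), -1)) = Mul(1, Pow(Add(-32, -42), -1)) = Mul(1, Pow(-74, -1)) = Mul(1, Rational(-1, 74)) = Rational(-1, 74)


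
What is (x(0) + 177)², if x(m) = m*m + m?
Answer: 31329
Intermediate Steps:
x(m) = m + m² (x(m) = m² + m = m + m²)
(x(0) + 177)² = (0*(1 + 0) + 177)² = (0*1 + 177)² = (0 + 177)² = 177² = 31329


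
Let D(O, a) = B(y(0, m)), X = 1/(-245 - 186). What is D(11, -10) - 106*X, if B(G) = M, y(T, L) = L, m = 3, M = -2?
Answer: -756/431 ≈ -1.7541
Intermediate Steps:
B(G) = -2
X = -1/431 (X = 1/(-431) = -1/431 ≈ -0.0023202)
D(O, a) = -2
D(11, -10) - 106*X = -2 - 106*(-1/431) = -2 + 106/431 = -756/431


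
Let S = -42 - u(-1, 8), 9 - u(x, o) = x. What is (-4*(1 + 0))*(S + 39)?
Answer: 52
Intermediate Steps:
u(x, o) = 9 - x
S = -52 (S = -42 - (9 - 1*(-1)) = -42 - (9 + 1) = -42 - 1*10 = -42 - 10 = -52)
(-4*(1 + 0))*(S + 39) = (-4*(1 + 0))*(-52 + 39) = -4*1*(-13) = -4*(-13) = 52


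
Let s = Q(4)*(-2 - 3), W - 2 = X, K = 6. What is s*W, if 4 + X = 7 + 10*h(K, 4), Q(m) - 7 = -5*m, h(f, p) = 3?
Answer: 2275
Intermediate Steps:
Q(m) = 7 - 5*m
X = 33 (X = -4 + (7 + 10*3) = -4 + (7 + 30) = -4 + 37 = 33)
W = 35 (W = 2 + 33 = 35)
s = 65 (s = (7 - 5*4)*(-2 - 3) = (7 - 20)*(-5) = -13*(-5) = 65)
s*W = 65*35 = 2275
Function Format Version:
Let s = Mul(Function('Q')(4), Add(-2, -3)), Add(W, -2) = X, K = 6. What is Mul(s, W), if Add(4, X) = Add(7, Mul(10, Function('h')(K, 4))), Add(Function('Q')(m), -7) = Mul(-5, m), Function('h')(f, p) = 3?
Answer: 2275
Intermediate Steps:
Function('Q')(m) = Add(7, Mul(-5, m))
X = 33 (X = Add(-4, Add(7, Mul(10, 3))) = Add(-4, Add(7, 30)) = Add(-4, 37) = 33)
W = 35 (W = Add(2, 33) = 35)
s = 65 (s = Mul(Add(7, Mul(-5, 4)), Add(-2, -3)) = Mul(Add(7, -20), -5) = Mul(-13, -5) = 65)
Mul(s, W) = Mul(65, 35) = 2275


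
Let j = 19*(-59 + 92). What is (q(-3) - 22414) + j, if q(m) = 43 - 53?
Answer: -21797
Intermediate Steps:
q(m) = -10
j = 627 (j = 19*33 = 627)
(q(-3) - 22414) + j = (-10 - 22414) + 627 = -22424 + 627 = -21797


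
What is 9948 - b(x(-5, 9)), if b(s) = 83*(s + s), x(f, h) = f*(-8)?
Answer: 3308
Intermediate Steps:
x(f, h) = -8*f
b(s) = 166*s (b(s) = 83*(2*s) = 166*s)
9948 - b(x(-5, 9)) = 9948 - 166*(-8*(-5)) = 9948 - 166*40 = 9948 - 1*6640 = 9948 - 6640 = 3308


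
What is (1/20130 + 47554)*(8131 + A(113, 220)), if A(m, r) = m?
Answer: 1315278016854/3355 ≈ 3.9204e+8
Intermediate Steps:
(1/20130 + 47554)*(8131 + A(113, 220)) = (1/20130 + 47554)*(8131 + 113) = (1/20130 + 47554)*8244 = (957262021/20130)*8244 = 1315278016854/3355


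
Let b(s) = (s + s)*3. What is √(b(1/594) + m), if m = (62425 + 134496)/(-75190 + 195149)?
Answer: √25883135732762/3958647 ≈ 1.2852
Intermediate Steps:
m = 196921/119959 ≈ 1.6416
b(s) = 6*s (b(s) = (2*s)*3 = 6*s)
√(b(1/594) + m) = √(6/594 + 196921/119959) = √(6*(1/594) + 196921/119959) = √(1/99 + 196921/119959) = √(19615138/11875941) = √25883135732762/3958647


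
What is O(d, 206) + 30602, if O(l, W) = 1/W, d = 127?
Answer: 6304013/206 ≈ 30602.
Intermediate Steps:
O(d, 206) + 30602 = 1/206 + 30602 = 6304013/206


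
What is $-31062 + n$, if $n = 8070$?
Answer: $-22992$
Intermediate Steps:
$-31062 + n = -31062 + 8070 = -22992$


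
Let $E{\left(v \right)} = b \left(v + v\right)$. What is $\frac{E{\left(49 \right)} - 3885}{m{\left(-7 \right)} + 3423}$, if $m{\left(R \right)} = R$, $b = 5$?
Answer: $- \frac{485}{488} \approx -0.99385$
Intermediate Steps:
$E{\left(v \right)} = 10 v$ ($E{\left(v \right)} = 5 \left(v + v\right) = 5 \cdot 2 v = 10 v$)
$\frac{E{\left(49 \right)} - 3885}{m{\left(-7 \right)} + 3423} = \frac{10 \cdot 49 - 3885}{-7 + 3423} = \frac{490 - 3885}{3416} = \left(-3395\right) \frac{1}{3416} = - \frac{485}{488}$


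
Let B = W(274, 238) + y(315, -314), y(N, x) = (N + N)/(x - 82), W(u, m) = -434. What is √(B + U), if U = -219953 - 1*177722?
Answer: I*√192685526/22 ≈ 630.96*I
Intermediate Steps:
y(N, x) = 2*N/(-82 + x) (y(N, x) = (2*N)/(-82 + x) = 2*N/(-82 + x))
U = -397675 (U = -219953 - 177722 = -397675)
B = -9583/22 (B = -434 + 2*315/(-82 - 314) = -434 + 2*315/(-396) = -434 + 2*315*(-1/396) = -434 - 35/22 = -9583/22 ≈ -435.59)
√(B + U) = √(-9583/22 - 397675) = √(-8758433/22) = I*√192685526/22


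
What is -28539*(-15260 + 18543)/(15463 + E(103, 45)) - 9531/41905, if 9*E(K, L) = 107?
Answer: -35337376432359/5836276970 ≈ -6054.8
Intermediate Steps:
E(K, L) = 107/9 (E(K, L) = (1/9)*107 = 107/9)
-28539*(-15260 + 18543)/(15463 + E(103, 45)) - 9531/41905 = -28539*(-15260 + 18543)/(15463 + 107/9) - 9531/41905 = -28539/((139274/9)/3283) - 9531*1/41905 = -28539/((139274/9)*(1/3283)) - 9531/41905 = -28539/139274/29547 - 9531/41905 = -28539*29547/139274 - 9531/41905 = -843241833/139274 - 9531/41905 = -35337376432359/5836276970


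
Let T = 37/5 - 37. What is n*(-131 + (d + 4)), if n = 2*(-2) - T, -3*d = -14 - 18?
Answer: -44672/15 ≈ -2978.1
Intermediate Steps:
d = 32/3 (d = -(-14 - 18)/3 = -1/3*(-32) = 32/3 ≈ 10.667)
T = -148/5 (T = 37*(1/5) - 37 = 37/5 - 37 = -148/5 ≈ -29.600)
n = 128/5 (n = 2*(-2) - 1*(-148/5) = -4 + 148/5 = 128/5 ≈ 25.600)
n*(-131 + (d + 4)) = 128*(-131 + (32/3 + 4))/5 = 128*(-131 + 44/3)/5 = (128/5)*(-349/3) = -44672/15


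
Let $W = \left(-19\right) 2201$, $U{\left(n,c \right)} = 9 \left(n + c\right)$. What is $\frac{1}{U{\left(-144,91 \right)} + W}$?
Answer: $- \frac{1}{42296} \approx -2.3643 \cdot 10^{-5}$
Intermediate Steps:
$U{\left(n,c \right)} = 9 c + 9 n$ ($U{\left(n,c \right)} = 9 \left(c + n\right) = 9 c + 9 n$)
$W = -41819$
$\frac{1}{U{\left(-144,91 \right)} + W} = \frac{1}{\left(9 \cdot 91 + 9 \left(-144\right)\right) - 41819} = \frac{1}{\left(819 - 1296\right) - 41819} = \frac{1}{-477 - 41819} = \frac{1}{-42296} = - \frac{1}{42296}$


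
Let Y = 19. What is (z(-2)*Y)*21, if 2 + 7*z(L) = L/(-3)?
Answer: -76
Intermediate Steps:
z(L) = -2/7 - L/21 (z(L) = -2/7 + (L/(-3))/7 = -2/7 + (L*(-⅓))/7 = -2/7 + (-L/3)/7 = -2/7 - L/21)
(z(-2)*Y)*21 = ((-2/7 - 1/21*(-2))*19)*21 = ((-2/7 + 2/21)*19)*21 = -4/21*19*21 = -76/21*21 = -76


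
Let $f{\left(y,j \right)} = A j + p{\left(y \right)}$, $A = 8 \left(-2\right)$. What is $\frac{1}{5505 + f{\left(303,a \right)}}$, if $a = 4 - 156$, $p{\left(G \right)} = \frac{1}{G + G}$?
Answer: $\frac{606}{4809823} \approx 0.00012599$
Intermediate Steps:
$p{\left(G \right)} = \frac{1}{2 G}$
$A = -16$
$a = -152$
$f{\left(y,j \right)} = \frac{1}{2 y} - 16 j$ ($f{\left(y,j \right)} = - 16 j + \frac{1}{2 y} = \frac{1}{2 y} - 16 j$)
$\frac{1}{5505 + f{\left(303,a \right)}} = \frac{1}{5505 + \left(\frac{1}{2 \cdot 303} - -2432\right)} = \frac{1}{5505 + \left(\frac{1}{2} \cdot \frac{1}{303} + 2432\right)} = \frac{1}{5505 + \left(\frac{1}{606} + 2432\right)} = \frac{1}{5505 + \frac{1473793}{606}} = \frac{1}{\frac{4809823}{606}} = \frac{606}{4809823}$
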